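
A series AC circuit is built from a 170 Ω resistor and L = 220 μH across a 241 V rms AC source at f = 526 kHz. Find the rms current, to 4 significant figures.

ω = 2πf = 3.305e+06 rad/s
X_L = ωL = 727.1 Ω
Z = 170.0 + j727.1 Ω
|Z| = √(170.0² + 727.1²) = 746.7 Ω
I = V/|Z| = 241/746.7 = 322.8 mA

322.8 mA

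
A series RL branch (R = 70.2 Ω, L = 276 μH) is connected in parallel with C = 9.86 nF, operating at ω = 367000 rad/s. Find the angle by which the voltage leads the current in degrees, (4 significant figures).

X_L = ωL = 101.3 Ω
X_C = 1/(ωC) = 276.3 Ω
Branch 1 (R+jX_L): Z₁ = 70.20 + j101.3 Ω, |Z₁| = 123.2 Ω
Branch 2 (−jX_C): Z₂ = −j276.3 Ω
Parallel: Z = Z₁Z₂/(Z₁+Z₂), |Z| = 180.6 Ω, ∠Z = 33.42°

33.42°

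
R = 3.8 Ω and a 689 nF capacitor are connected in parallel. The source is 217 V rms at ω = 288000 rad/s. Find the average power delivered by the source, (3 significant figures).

12.4 kW

X_C = 1/(ωC) = 5.04 Ω
Parallel: admittances add. Y = 1/R + jωC
Y = (0.263 + j0.198) S
|Y| = 0.330 S → |Z| = 1/|Y| = 3.03 Ω, ∠Z = −∠Y = -37.0°
I = V/|Z| = 71.5 A
P = VI cos φ = 217 × 71.5 × cos(-37.0°) = 12.4 kW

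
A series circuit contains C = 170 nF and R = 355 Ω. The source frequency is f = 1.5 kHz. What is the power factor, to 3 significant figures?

0.494

ω = 2πf = 9425 rad/s
X_C = 1/(ωC) = 624 Ω
Z = 355 − j624 Ω
|Z| = √(355² + 624²) = 718 Ω
∠Z = arctan(-624/355) = -60.4°
cos φ = cos(-60.4°) = 0.494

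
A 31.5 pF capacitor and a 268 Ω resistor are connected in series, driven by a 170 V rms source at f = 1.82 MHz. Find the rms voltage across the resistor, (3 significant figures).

16.3 V

ω = 2πf = 1.144e+07 rad/s
X_C = 1/(ωC) = 2780 Ω
Z = 268 − j2780 Ω
|Z| = √(268² + 2780²) = 2790 Ω
I = V/|Z| = 61.0 mA
V_R = I·|Z_R| = 0.0610 × 268 = 16.3 V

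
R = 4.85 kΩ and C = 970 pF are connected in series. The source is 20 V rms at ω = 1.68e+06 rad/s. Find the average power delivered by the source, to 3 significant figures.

X_C = 1/(ωC) = 614 Ω
Z = 4850 − j614 Ω
|Z| = √(4850² + 614²) = 4890 Ω
∠Z = arctan(-614/4850) = -7.21°
I = V/|Z| = 4.09 mA
P = VI cos φ = 20 × 0.00409 × cos(-7.21°) = 81.2 mW

81.2 mW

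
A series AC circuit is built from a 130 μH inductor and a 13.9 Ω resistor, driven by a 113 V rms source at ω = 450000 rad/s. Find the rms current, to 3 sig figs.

1.88 A

X_L = ωL = 58.5 Ω
Z = 13.9 + j58.5 Ω
|Z| = √(13.9² + 58.5²) = 60.1 Ω
I = V/|Z| = 113/60.1 = 1.88 A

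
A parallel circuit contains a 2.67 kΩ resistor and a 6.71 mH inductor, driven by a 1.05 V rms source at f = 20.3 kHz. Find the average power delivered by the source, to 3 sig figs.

ω = 2πf = 127500 rad/s
X_L = ωL = 856 Ω
Parallel: admittances add. Y = 1/R + 1/(jωL)
Y = (0.000375 − j0.00117) S
|Y| = 0.00123 S → |Z| = 1/|Y| = 815 Ω, ∠Z = −∠Y = 72.2°
I = V/|Z| = 1.29 mA
P = VI cos φ = 1.05 × 0.00129 × cos(72.2°) = 413 μW

413 μW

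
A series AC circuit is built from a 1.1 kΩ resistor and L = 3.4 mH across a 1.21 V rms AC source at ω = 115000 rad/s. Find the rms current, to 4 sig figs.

1.036 mA

X_L = ωL = 391.0 Ω
Z = 1100 + j391.0 Ω
|Z| = √(1100² + 391.0²) = 1167 Ω
I = V/|Z| = 1.21/1167 = 1.036 mA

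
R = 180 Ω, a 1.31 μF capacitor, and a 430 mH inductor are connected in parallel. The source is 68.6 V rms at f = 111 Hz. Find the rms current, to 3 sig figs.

ω = 2πf = 697.4 rad/s
X_L = ωL = 300 Ω
X_C = 1/(ωC) = 1090 Ω
Parallel: admittances add. Y = 1/R + 1/(jωL) + jωC
Y = (0.00556 − j0.00242) S
|Y| = 0.00606 S → |Z| = 1/|Y| = 165 Ω, ∠Z = −∠Y = 23.5°
I = V/|Z| = 68.6/165 = 416 mA

416 mA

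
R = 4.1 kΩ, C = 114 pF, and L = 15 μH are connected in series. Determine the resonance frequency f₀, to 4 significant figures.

ω₀ = 1/√(LC) = 1/√(1.5e-05 × 1.14e-10) = 2.418e+07 rad/s
f₀ = ω₀/(2π) = 3.849 MHz

3.849 MHz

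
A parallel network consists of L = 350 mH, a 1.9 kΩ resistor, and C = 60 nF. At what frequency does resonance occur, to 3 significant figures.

1.10 kHz

ω₀ = 1/√(LC) = 1/√(0.35 × 6e-08) = 6901 rad/s
f₀ = ω₀/(2π) = 1.10 kHz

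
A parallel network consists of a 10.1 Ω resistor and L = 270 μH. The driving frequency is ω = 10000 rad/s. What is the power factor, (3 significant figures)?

0.258

X_L = ωL = 2.70 Ω
Parallel: admittances add. Y = 1/R + 1/(jωL)
Y = (0.0990 − j0.370) S
|Y| = 0.383 S → |Z| = 1/|Y| = 2.61 Ω, ∠Z = −∠Y = 75.0°
cos φ = cos(75.0°) = 0.258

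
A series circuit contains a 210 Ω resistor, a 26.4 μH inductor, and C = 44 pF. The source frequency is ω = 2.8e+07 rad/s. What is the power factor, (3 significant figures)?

0.945

X_L = ωL = 739 Ω
X_C = 1/(ωC) = 812 Ω
Net reactance X = X_L − X_C = -72.5 Ω
Z = 210 − j72.5 Ω
|Z| = √(210² + 72.5²) = 222 Ω
∠Z = arctan(-72.5/210) = -19.0°
cos φ = cos(-19.0°) = 0.945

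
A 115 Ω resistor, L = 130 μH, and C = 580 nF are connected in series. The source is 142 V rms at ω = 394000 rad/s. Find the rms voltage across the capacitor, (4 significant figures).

X_L = ωL = 51.22 Ω
X_C = 1/(ωC) = 4.376 Ω
Net reactance X = X_L − X_C = 46.84 Ω
Z = 115.0 + j46.84 Ω
|Z| = √(115.0² + 46.84²) = 124.2 Ω
I = V/|Z| = 1.144 A
V_C = I·|Z_C| = 1.144 × 4.376 = 5.004 V

5.004 V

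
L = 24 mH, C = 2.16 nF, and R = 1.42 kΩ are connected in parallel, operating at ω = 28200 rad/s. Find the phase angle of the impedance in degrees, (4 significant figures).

63.57°

X_L = ωL = 676.8 Ω
X_C = 1/(ωC) = 16420 Ω
Parallel: admittances add. Y = 1/R + 1/(jωL) + jωC
Y = (0.0007042 − j0.001417) S
|Y| = 0.001582 S → |Z| = 1/|Y| = 632.1 Ω, ∠Z = −∠Y = 63.57°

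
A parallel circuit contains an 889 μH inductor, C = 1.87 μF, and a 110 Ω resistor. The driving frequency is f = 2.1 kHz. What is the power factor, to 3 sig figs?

0.148

ω = 2πf = 13190 rad/s
X_L = ωL = 11.7 Ω
X_C = 1/(ωC) = 40.5 Ω
Parallel: admittances add. Y = 1/R + 1/(jωL) + jωC
Y = (0.00909 − j0.0606) S
|Y| = 0.0613 S → |Z| = 1/|Y| = 16.3 Ω, ∠Z = −∠Y = 81.5°
cos φ = cos(81.5°) = 0.148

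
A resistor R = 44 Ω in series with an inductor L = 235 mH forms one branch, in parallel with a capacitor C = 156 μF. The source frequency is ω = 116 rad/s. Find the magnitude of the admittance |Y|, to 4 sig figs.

X_L = ωL = 27.26 Ω
X_C = 1/(ωC) = 55.26 Ω
Branch 1 (R+jX_L): Z₁ = 44.00 + j27.26 Ω, |Z₁| = 51.76 Ω
Branch 2 (−jX_C): Z₂ = −j55.26 Ω
Parallel: Z = Z₁Z₂/(Z₁+Z₂), |Z| = 54.84 Ω, ∠Z = -25.75°
|Y| = 1/|Z| = 18.23 mS

18.23 mS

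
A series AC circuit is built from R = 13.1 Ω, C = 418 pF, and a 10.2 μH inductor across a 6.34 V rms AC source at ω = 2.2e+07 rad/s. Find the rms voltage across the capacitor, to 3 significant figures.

X_L = ωL = 224 Ω
X_C = 1/(ωC) = 109 Ω
Net reactance X = X_L − X_C = 116 Ω
Z = 13.1 + j116 Ω
|Z| = √(13.1² + 116²) = 116 Ω
I = V/|Z| = 54.5 mA
V_C = I·|Z_C| = 0.0545 × 109 = 5.92 V

5.92 V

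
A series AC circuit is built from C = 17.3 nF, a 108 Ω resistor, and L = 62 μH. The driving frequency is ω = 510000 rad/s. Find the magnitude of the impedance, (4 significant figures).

135.4 Ω

X_L = ωL = 31.62 Ω
X_C = 1/(ωC) = 113.3 Ω
Net reactance X = X_L − X_C = -81.72 Ω
Z = 108.0 − j81.72 Ω
|Z| = √(108.0² + 81.72²) = 135.4 Ω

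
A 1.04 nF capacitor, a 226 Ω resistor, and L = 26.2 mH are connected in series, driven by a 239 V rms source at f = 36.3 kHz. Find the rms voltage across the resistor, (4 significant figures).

ω = 2πf = 228100 rad/s
X_L = ωL = 5976 Ω
X_C = 1/(ωC) = 4216 Ω
Net reactance X = X_L − X_C = 1760 Ω
Z = 226.0 + j1760 Ω
|Z| = √(226.0² + 1760²) = 1774 Ω
I = V/|Z| = 134.7 mA
V_R = I·|Z_R| = 0.1347 × 226.0 = 30.44 V

30.44 V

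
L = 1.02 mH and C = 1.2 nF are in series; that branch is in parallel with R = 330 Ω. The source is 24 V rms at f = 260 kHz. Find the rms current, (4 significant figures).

75.63 mA

ω = 2πf = 1.634e+06 rad/s
X_L = ωL = 1666 Ω
X_C = 1/(ωC) = 510.1 Ω
Branch 1: Z₁ = R = 330.0 Ω
Branch 2 (series LC): Z₂ = j(X_L − X_C) = j1156 Ω
Parallel: Z = Z₁Z₂/(Z₁+Z₂), |Z| = 317.3 Ω, ∠Z = 15.93°
I = V/|Z| = 24/317.3 = 75.63 mA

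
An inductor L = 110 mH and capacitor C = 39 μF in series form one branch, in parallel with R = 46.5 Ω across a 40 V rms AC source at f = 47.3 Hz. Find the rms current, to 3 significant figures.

1.14 A

ω = 2πf = 297.2 rad/s
X_L = ωL = 32.7 Ω
X_C = 1/(ωC) = 86.3 Ω
Branch 1: Z₁ = R = 46.5 Ω
Branch 2 (series LC): Z₂ = j(X_L − X_C) = −j53.6 Ω
Parallel: Z = Z₁Z₂/(Z₁+Z₂), |Z| = 35.1 Ω, ∠Z = -41.0°
I = V/|Z| = 40/35.1 = 1.14 A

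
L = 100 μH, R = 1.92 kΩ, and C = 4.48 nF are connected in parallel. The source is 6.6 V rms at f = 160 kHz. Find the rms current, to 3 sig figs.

ω = 2πf = 1.005e+06 rad/s
X_L = ωL = 101 Ω
X_C = 1/(ωC) = 222 Ω
Parallel: admittances add. Y = 1/R + 1/(jωL) + jωC
Y = (0.000521 − j0.00544) S
|Y| = 0.00547 S → |Z| = 1/|Y| = 183 Ω, ∠Z = −∠Y = 84.5°
I = V/|Z| = 6.6/183 = 36.1 mA

36.1 mA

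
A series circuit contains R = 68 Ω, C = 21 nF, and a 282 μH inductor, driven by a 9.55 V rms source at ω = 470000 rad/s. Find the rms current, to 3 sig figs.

128 mA

X_L = ωL = 133 Ω
X_C = 1/(ωC) = 101 Ω
Net reactance X = X_L − X_C = 31.2 Ω
Z = 68.0 + j31.2 Ω
|Z| = √(68.0² + 31.2²) = 74.8 Ω
I = V/|Z| = 9.55/74.8 = 128 mA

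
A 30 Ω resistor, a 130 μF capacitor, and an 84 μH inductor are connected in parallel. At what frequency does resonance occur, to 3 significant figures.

1.52 kHz

ω₀ = 1/√(LC) = 1/√(8.4e-05 × 0.00013) = 9569 rad/s
f₀ = ω₀/(2π) = 1.52 kHz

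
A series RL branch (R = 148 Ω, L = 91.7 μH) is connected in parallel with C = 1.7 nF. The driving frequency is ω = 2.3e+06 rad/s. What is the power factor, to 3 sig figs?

0.950

X_L = ωL = 211 Ω
X_C = 1/(ωC) = 256 Ω
Branch 1 (R+jX_L): Z₁ = 148 + j211 Ω, |Z₁| = 258 Ω
Branch 2 (−jX_C): Z₂ = −j256 Ω
Parallel: Z = Z₁Z₂/(Z₁+Z₂), |Z| = 426 Ω, ∠Z = -18.2°
cos φ = cos(-18.2°) = 0.950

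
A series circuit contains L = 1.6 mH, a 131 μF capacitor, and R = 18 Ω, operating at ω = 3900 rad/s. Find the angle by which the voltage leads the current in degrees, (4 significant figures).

13.38°

X_L = ωL = 6.240 Ω
X_C = 1/(ωC) = 1.957 Ω
Net reactance X = X_L − X_C = 4.283 Ω
Z = 18.00 + j4.283 Ω
|Z| = √(18.00² + 4.283²) = 18.50 Ω
∠Z = arctan(4.283/18.00) = 13.38°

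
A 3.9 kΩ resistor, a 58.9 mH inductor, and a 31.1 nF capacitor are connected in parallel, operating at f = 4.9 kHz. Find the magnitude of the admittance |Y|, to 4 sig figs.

ω = 2πf = 30790 rad/s
X_L = ωL = 1813 Ω
X_C = 1/(ωC) = 1044 Ω
Parallel: admittances add. Y = 1/R + 1/(jωL) + jωC
Y = (0.0002564 + j0.0004060) S
|Y| = 0.0004802 S → |Z| = 1/|Y| = 2082 Ω, ∠Z = −∠Y = -57.73°

480.2 μS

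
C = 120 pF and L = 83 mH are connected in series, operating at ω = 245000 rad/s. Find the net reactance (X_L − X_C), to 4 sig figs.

X_L = ωL = 20340 Ω
X_C = 1/(ωC) = 34010 Ω
X = 20340 − 34010 = -13680 Ω

-13680 Ω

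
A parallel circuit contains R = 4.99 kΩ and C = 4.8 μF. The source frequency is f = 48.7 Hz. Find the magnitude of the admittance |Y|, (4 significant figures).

1.482 mS

ω = 2πf = 306.0 rad/s
X_C = 1/(ωC) = 680.8 Ω
Parallel: admittances add. Y = 1/R + jωC
Y = (0.0002004 + j0.001469) S
|Y| = 0.001482 S → |Z| = 1/|Y| = 674.6 Ω, ∠Z = −∠Y = -82.23°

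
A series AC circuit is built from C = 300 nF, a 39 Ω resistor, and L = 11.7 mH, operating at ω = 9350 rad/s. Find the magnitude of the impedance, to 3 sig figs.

X_L = ωL = 109 Ω
X_C = 1/(ωC) = 357 Ω
Net reactance X = X_L − X_C = -247 Ω
Z = 39.0 − j247 Ω
|Z| = √(39.0² + 247²) = 250 Ω

250 Ω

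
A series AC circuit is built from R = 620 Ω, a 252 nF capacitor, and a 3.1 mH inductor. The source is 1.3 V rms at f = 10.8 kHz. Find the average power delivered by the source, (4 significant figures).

2.571 mW

ω = 2πf = 67860 rad/s
X_L = ωL = 210.4 Ω
X_C = 1/(ωC) = 58.48 Ω
Net reactance X = X_L − X_C = 151.9 Ω
Z = 620.0 + j151.9 Ω
|Z| = √(620.0² + 151.9²) = 638.3 Ω
∠Z = arctan(151.9/620.0) = 13.76°
I = V/|Z| = 2.037 mA
P = VI cos φ = 1.3 × 0.002037 × cos(13.76°) = 2.571 mW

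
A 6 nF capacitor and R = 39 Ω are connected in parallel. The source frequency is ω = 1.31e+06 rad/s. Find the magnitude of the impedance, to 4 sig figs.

X_C = 1/(ωC) = 127.2 Ω
Parallel: admittances add. Y = 1/R + jωC
Y = (0.02564 + j0.007860) S
|Y| = 0.02682 S → |Z| = 1/|Y| = 37.29 Ω, ∠Z = −∠Y = -17.04°

37.29 Ω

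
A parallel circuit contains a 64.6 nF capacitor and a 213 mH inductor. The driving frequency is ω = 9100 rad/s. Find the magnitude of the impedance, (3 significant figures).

13900 Ω

X_L = ωL = 1940 Ω
X_C = 1/(ωC) = 1700 Ω
Parallel: admittances add. Y = 1/(jωL) + jωC
Y = (0 + j7.19e-05) S
|Y| = 7.19e-05 S → |Z| = 1/|Y| = 13900 Ω, ∠Z = −∠Y = -90.0°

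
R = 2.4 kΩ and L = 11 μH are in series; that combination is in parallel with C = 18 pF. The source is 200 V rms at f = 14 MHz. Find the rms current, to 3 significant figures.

297 mA

ω = 2πf = 8.796e+07 rad/s
X_L = ωL = 968 Ω
X_C = 1/(ωC) = 632 Ω
Branch 1 (R+jX_L): Z₁ = 2400 + j968 Ω, |Z₁| = 2590 Ω
Branch 2 (−jX_C): Z₂ = −j632 Ω
Parallel: Z = Z₁Z₂/(Z₁+Z₂), |Z| = 674 Ω, ∠Z = -76.0°
I = V/|Z| = 200/674 = 297 mA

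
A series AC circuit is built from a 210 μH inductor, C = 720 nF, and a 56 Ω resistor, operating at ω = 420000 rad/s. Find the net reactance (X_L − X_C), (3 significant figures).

X_L = ωL = 88.2 Ω
X_C = 1/(ωC) = 3.31 Ω
X = 88.2 − 3.31 = 84.9 Ω

84.9 Ω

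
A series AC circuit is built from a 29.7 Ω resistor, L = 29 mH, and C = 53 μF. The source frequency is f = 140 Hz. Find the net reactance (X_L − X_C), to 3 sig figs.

ω = 2πf = 879.6 rad/s
X_L = ωL = 25.5 Ω
X_C = 1/(ωC) = 21.4 Ω
X = 25.5 − 21.4 = 4.06 Ω

4.06 Ω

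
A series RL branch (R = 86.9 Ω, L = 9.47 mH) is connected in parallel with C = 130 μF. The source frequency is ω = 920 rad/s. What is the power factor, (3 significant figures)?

X_L = ωL = 8.71 Ω
X_C = 1/(ωC) = 8.36 Ω
Branch 1 (R+jX_L): Z₁ = 86.9 + j8.71 Ω, |Z₁| = 87.3 Ω
Branch 2 (−jX_C): Z₂ = −j8.36 Ω
Parallel: Z = Z₁Z₂/(Z₁+Z₂), |Z| = 8.40 Ω, ∠Z = -84.5°
cos φ = cos(-84.5°) = 0.0957

0.0957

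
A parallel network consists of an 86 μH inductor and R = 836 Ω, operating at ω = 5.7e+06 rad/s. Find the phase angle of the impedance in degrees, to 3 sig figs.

X_L = ωL = 490 Ω
Parallel: admittances add. Y = 1/R + 1/(jωL)
Y = (0.00120 − j0.00204) S
|Y| = 0.00236 S → |Z| = 1/|Y| = 423 Ω, ∠Z = −∠Y = 59.6°

59.6°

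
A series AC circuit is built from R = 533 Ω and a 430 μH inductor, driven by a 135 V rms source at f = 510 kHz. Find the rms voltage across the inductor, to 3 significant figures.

126 V

ω = 2πf = 3.204e+06 rad/s
X_L = ωL = 1380 Ω
Z = 533 + j1380 Ω
|Z| = √(533² + 1380²) = 1480 Ω
I = V/|Z| = 91.4 mA
V_L = I·|Z_L| = 0.0914 × 1380 = 126 V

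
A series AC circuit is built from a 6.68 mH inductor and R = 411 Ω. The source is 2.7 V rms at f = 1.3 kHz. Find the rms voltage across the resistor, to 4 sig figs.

2.677 V

ω = 2πf = 8168 rad/s
X_L = ωL = 54.56 Ω
Z = 411.0 + j54.56 Ω
|Z| = √(411.0² + 54.56²) = 414.6 Ω
I = V/|Z| = 6.512 mA
V_R = I·|Z_R| = 0.006512 × 411.0 = 2.677 V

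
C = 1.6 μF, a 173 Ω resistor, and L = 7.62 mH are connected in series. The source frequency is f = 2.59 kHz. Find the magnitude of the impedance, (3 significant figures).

193 Ω

ω = 2πf = 16270 rad/s
X_L = ωL = 124 Ω
X_C = 1/(ωC) = 38.4 Ω
Net reactance X = X_L − X_C = 85.6 Ω
Z = 173 + j85.6 Ω
|Z| = √(173² + 85.6²) = 193 Ω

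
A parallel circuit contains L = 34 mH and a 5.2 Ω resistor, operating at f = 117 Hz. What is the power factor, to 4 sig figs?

0.9790

ω = 2πf = 735.1 rad/s
X_L = ωL = 24.99 Ω
Parallel: admittances add. Y = 1/R + 1/(jωL)
Y = (0.1923 − j0.04001) S
|Y| = 0.1964 S → |Z| = 1/|Y| = 5.091 Ω, ∠Z = −∠Y = 11.75°
cos φ = cos(11.75°) = 0.9790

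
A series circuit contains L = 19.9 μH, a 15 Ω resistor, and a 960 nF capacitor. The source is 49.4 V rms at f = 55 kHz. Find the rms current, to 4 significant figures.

3.189 A

ω = 2πf = 345600 rad/s
X_L = ωL = 6.877 Ω
X_C = 1/(ωC) = 3.014 Ω
Net reactance X = X_L − X_C = 3.863 Ω
Z = 15.00 + j3.863 Ω
|Z| = √(15.00² + 3.863²) = 15.49 Ω
I = V/|Z| = 49.4/15.49 = 3.189 A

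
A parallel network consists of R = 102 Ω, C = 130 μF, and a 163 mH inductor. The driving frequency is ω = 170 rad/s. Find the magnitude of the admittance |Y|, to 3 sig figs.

17.1 mS

X_L = ωL = 27.7 Ω
X_C = 1/(ωC) = 45.2 Ω
Parallel: admittances add. Y = 1/R + 1/(jωL) + jωC
Y = (0.00980 − j0.0140) S
|Y| = 0.0171 S → |Z| = 1/|Y| = 58.5 Ω, ∠Z = −∠Y = 55.0°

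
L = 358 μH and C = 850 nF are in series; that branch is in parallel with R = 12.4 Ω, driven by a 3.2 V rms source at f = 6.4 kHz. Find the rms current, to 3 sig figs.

ω = 2πf = 40210 rad/s
X_L = ωL = 14.4 Ω
X_C = 1/(ωC) = 29.3 Ω
Branch 1: Z₁ = R = 12.4 Ω
Branch 2 (series LC): Z₂ = j(X_L − X_C) = −j14.9 Ω
Parallel: Z = Z₁Z₂/(Z₁+Z₂), |Z| = 9.52 Ω, ∠Z = -39.8°
I = V/|Z| = 3.2/9.52 = 336 mA

336 mA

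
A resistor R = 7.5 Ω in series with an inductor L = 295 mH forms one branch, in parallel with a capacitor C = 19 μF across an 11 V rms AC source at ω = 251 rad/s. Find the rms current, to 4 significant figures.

X_L = ωL = 74.05 Ω
X_C = 1/(ωC) = 209.7 Ω
Branch 1 (R+jX_L): Z₁ = 7.500 + j74.05 Ω, |Z₁| = 74.42 Ω
Branch 2 (−jX_C): Z₂ = −j209.7 Ω
Parallel: Z = Z₁Z₂/(Z₁+Z₂), |Z| = 114.9 Ω, ∠Z = 81.05°
I = V/|Z| = 11/114.9 = 95.76 mA

95.76 mA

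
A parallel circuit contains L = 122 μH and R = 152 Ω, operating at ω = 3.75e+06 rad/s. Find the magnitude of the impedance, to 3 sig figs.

X_L = ωL = 458 Ω
Parallel: admittances add. Y = 1/R + 1/(jωL)
Y = (0.00658 − j0.00219) S
|Y| = 0.00693 S → |Z| = 1/|Y| = 144 Ω, ∠Z = −∠Y = 18.4°

144 Ω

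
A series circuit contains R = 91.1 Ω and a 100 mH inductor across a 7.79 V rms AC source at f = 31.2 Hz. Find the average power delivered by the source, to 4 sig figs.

636.6 mW

ω = 2πf = 196.0 rad/s
X_L = ωL = 19.60 Ω
Z = 91.10 + j19.60 Ω
|Z| = √(91.10² + 19.60²) = 93.19 Ω
∠Z = arctan(19.60/91.10) = 12.14°
I = V/|Z| = 83.60 mA
P = VI cos φ = 7.79 × 0.08360 × cos(12.14°) = 636.6 mW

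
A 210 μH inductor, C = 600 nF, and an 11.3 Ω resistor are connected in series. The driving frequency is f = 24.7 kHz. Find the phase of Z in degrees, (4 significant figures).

62.66°

ω = 2πf = 155200 rad/s
X_L = ωL = 32.59 Ω
X_C = 1/(ωC) = 10.74 Ω
Net reactance X = X_L − X_C = 21.85 Ω
Z = 11.30 + j21.85 Ω
|Z| = √(11.30² + 21.85²) = 24.60 Ω
∠Z = arctan(21.85/11.30) = 62.66°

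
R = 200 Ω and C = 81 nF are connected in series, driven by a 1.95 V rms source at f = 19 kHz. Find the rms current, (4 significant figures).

ω = 2πf = 119400 rad/s
X_C = 1/(ωC) = 103.4 Ω
Z = 200.0 − j103.4 Ω
|Z| = √(200.0² + 103.4²) = 225.2 Ω
I = V/|Z| = 1.95/225.2 = 8.661 mA

8.661 mA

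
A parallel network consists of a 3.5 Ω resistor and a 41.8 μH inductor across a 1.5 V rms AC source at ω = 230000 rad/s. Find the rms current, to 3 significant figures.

X_L = ωL = 9.61 Ω
Parallel: admittances add. Y = 1/R + 1/(jωL)
Y = (0.286 − j0.104) S
|Y| = 0.304 S → |Z| = 1/|Y| = 3.29 Ω, ∠Z = −∠Y = 20.0°
I = V/|Z| = 1.5/3.29 = 456 mA

456 mA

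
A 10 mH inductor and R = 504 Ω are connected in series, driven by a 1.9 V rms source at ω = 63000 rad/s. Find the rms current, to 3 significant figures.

2.36 mA

X_L = ωL = 630 Ω
Z = 504 + j630 Ω
|Z| = √(504² + 630²) = 807 Ω
I = V/|Z| = 1.9/807 = 2.36 mA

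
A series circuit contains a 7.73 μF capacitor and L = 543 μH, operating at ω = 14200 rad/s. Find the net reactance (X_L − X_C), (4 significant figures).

X_L = ωL = 7.711 Ω
X_C = 1/(ωC) = 9.110 Ω
X = 7.711 − 9.110 = -1.400 Ω

-1.400 Ω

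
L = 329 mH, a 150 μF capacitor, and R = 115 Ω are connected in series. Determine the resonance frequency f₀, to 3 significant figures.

22.7 Hz

ω₀ = 1/√(LC) = 1/√(0.329 × 0.00015) = 142.3 rad/s
f₀ = ω₀/(2π) = 22.7 Hz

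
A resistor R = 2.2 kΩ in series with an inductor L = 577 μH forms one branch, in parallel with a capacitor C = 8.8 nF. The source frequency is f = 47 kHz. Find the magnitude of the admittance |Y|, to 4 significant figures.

ω = 2πf = 295300 rad/s
X_L = ωL = 170.4 Ω
X_C = 1/(ωC) = 384.8 Ω
Branch 1 (R+jX_L): Z₁ = 2200 + j170.4 Ω, |Z₁| = 2207 Ω
Branch 2 (−jX_C): Z₂ = −j384.8 Ω
Parallel: Z = Z₁Z₂/(Z₁+Z₂), |Z| = 384.1 Ω, ∠Z = -80.00°
|Y| = 1/|Z| = 2.603 mS

2.603 mS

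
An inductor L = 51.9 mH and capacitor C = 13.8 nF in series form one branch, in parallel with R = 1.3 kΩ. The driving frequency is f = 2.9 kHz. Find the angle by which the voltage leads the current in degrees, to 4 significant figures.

ω = 2πf = 18220 rad/s
X_L = ωL = 945.7 Ω
X_C = 1/(ωC) = 3977 Ω
Branch 1: Z₁ = R = 1300 Ω
Branch 2 (series LC): Z₂ = j(X_L − X_C) = −j3031 Ω
Parallel: Z = Z₁Z₂/(Z₁+Z₂), |Z| = 1195 Ω, ∠Z = -23.21°

-23.21°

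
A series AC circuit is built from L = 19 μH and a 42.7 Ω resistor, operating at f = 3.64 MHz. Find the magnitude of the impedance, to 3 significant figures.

ω = 2πf = 2.287e+07 rad/s
X_L = ωL = 435 Ω
Z = 42.7 + j435 Ω
|Z| = √(42.7² + 435²) = 437 Ω

437 Ω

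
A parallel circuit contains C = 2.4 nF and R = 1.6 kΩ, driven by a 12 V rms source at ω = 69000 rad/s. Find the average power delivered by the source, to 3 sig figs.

X_C = 1/(ωC) = 6040 Ω
Parallel: admittances add. Y = 1/R + jωC
Y = (0.000625 + j0.000166) S
|Y| = 0.000647 S → |Z| = 1/|Y| = 1550 Ω, ∠Z = −∠Y = -14.8°
I = V/|Z| = 7.76 mA
P = VI cos φ = 12 × 0.00776 × cos(-14.8°) = 90.0 mW

90.0 mW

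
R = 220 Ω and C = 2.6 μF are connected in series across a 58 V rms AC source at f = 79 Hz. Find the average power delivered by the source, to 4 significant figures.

ω = 2πf = 496.4 rad/s
X_C = 1/(ωC) = 774.9 Ω
Z = 220.0 − j774.9 Ω
|Z| = √(220.0² + 774.9²) = 805.5 Ω
∠Z = arctan(-774.9/220.0) = -74.15°
I = V/|Z| = 72.01 mA
P = VI cos φ = 58 × 0.07201 × cos(-74.15°) = 1.141 W

1.141 W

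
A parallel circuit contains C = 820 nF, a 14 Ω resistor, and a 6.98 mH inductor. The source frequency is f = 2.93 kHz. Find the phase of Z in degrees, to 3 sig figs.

-5.85°

ω = 2πf = 18410 rad/s
X_L = ωL = 128 Ω
X_C = 1/(ωC) = 66.2 Ω
Parallel: admittances add. Y = 1/R + 1/(jωL) + jωC
Y = (0.0714 + j0.00731) S
|Y| = 0.0718 S → |Z| = 1/|Y| = 13.9 Ω, ∠Z = −∠Y = -5.85°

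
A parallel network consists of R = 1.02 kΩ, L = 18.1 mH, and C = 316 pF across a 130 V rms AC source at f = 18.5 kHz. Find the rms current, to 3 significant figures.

ω = 2πf = 116200 rad/s
X_L = ωL = 2100 Ω
X_C = 1/(ωC) = 27200 Ω
Parallel: admittances add. Y = 1/R + 1/(jωL) + jωC
Y = (0.000980 − j0.000439) S
|Y| = 0.00107 S → |Z| = 1/|Y| = 931 Ω, ∠Z = −∠Y = 24.1°
I = V/|Z| = 130/931 = 140 mA

140 mA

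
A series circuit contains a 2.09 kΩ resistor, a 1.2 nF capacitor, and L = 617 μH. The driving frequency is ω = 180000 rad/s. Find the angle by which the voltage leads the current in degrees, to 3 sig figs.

-65.2°

X_L = ωL = 111 Ω
X_C = 1/(ωC) = 4630 Ω
Net reactance X = X_L − X_C = -4520 Ω
Z = 2090 − j4520 Ω
|Z| = √(2090² + 4520²) = 4980 Ω
∠Z = arctan(-4520/2090) = -65.2°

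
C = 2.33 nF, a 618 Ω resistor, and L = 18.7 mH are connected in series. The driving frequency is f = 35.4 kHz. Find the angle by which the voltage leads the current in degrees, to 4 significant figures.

ω = 2πf = 222400 rad/s
X_L = ωL = 4159 Ω
X_C = 1/(ωC) = 1930 Ω
Net reactance X = X_L − X_C = 2230 Ω
Z = 618.0 + j2230 Ω
|Z| = √(618.0² + 2230²) = 2314 Ω
∠Z = arctan(2230/618.0) = 74.51°

74.51°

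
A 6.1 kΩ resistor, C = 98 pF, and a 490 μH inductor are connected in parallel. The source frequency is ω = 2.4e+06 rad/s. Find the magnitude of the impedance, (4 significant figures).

X_L = ωL = 1176 Ω
X_C = 1/(ωC) = 4252 Ω
Parallel: admittances add. Y = 1/R + 1/(jωL) + jωC
Y = (0.0001639 − j0.0006151) S
|Y| = 0.0006366 S → |Z| = 1/|Y| = 1571 Ω, ∠Z = −∠Y = 75.08°

1571 Ω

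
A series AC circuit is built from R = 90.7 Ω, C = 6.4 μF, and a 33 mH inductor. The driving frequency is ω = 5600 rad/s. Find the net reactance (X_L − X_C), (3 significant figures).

X_L = ωL = 185 Ω
X_C = 1/(ωC) = 27.9 Ω
X = 185 − 27.9 = 157 Ω

157 Ω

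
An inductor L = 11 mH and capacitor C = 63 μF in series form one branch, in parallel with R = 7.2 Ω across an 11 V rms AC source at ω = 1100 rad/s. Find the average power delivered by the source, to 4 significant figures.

16.81 W

X_L = ωL = 12.10 Ω
X_C = 1/(ωC) = 14.43 Ω
Branch 1: Z₁ = R = 7.200 Ω
Branch 2 (series LC): Z₂ = j(X_L − X_C) = −j2.330 Ω
Parallel: Z = Z₁Z₂/(Z₁+Z₂), |Z| = 2.217 Ω, ∠Z = -72.07°
I = V/|Z| = 4.962 A
P = VI cos φ = 11 × 4.962 × cos(-72.07°) = 16.81 W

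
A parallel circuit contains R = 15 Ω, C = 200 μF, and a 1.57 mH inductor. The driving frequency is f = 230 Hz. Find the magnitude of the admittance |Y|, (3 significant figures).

ω = 2πf = 1445 rad/s
X_L = ωL = 2.27 Ω
X_C = 1/(ωC) = 3.46 Ω
Parallel: admittances add. Y = 1/R + 1/(jωL) + jωC
Y = (0.0667 − j0.152) S
|Y| = 0.166 S → |Z| = 1/|Y| = 6.03 Ω, ∠Z = −∠Y = 66.3°

166 mS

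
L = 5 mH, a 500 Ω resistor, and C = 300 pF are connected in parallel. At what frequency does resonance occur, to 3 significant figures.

130 kHz

ω₀ = 1/√(LC) = 1/√(0.005 × 3e-10) = 816500 rad/s
f₀ = ω₀/(2π) = 130 kHz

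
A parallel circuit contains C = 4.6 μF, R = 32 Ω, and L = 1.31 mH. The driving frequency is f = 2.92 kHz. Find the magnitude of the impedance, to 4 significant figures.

18.87 Ω

ω = 2πf = 18350 rad/s
X_L = ωL = 24.03 Ω
X_C = 1/(ωC) = 11.85 Ω
Parallel: admittances add. Y = 1/R + 1/(jωL) + jωC
Y = (0.03125 + j0.04279) S
|Y| = 0.05299 S → |Z| = 1/|Y| = 18.87 Ω, ∠Z = −∠Y = -53.86°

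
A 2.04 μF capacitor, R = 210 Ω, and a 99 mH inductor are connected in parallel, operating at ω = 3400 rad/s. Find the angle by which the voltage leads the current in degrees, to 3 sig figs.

-39.8°

X_L = ωL = 337 Ω
X_C = 1/(ωC) = 144 Ω
Parallel: admittances add. Y = 1/R + 1/(jωL) + jωC
Y = (0.00476 + j0.00397) S
|Y| = 0.00620 S → |Z| = 1/|Y| = 161 Ω, ∠Z = −∠Y = -39.8°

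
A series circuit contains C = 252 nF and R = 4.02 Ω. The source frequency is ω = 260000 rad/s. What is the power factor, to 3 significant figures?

0.255

X_C = 1/(ωC) = 15.3 Ω
Z = 4.02 − j15.3 Ω
|Z| = √(4.02² + 15.3²) = 15.8 Ω
∠Z = arctan(-15.3/4.02) = -75.2°
cos φ = cos(-75.2°) = 0.255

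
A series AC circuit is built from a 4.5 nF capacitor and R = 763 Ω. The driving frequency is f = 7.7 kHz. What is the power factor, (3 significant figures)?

0.164

ω = 2πf = 48380 rad/s
X_C = 1/(ωC) = 4590 Ω
Z = 763 − j4590 Ω
|Z| = √(763² + 4590²) = 4660 Ω
∠Z = arctan(-4590/763) = -80.6°
cos φ = cos(-80.6°) = 0.164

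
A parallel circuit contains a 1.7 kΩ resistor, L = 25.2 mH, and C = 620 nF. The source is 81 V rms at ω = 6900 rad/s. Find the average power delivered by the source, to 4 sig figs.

3.859 W

X_L = ωL = 173.9 Ω
X_C = 1/(ωC) = 233.8 Ω
Parallel: admittances add. Y = 1/R + 1/(jωL) + jωC
Y = (0.0005882 − j0.001473) S
|Y| = 0.001586 S → |Z| = 1/|Y| = 630.4 Ω, ∠Z = −∠Y = 68.23°
I = V/|Z| = 128.5 mA
P = VI cos φ = 81 × 0.1285 × cos(68.23°) = 3.859 W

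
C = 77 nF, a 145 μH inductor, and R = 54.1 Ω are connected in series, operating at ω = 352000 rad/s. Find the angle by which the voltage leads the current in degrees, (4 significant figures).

14.65°

X_L = ωL = 51.04 Ω
X_C = 1/(ωC) = 36.89 Ω
Net reactance X = X_L − X_C = 14.15 Ω
Z = 54.10 + j14.15 Ω
|Z| = √(54.10² + 14.15²) = 55.92 Ω
∠Z = arctan(14.15/54.10) = 14.65°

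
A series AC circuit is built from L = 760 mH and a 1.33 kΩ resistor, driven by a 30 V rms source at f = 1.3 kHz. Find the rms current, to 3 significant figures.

ω = 2πf = 8168 rad/s
X_L = ωL = 6210 Ω
Z = 1330 + j6210 Ω
|Z| = √(1330² + 6210²) = 6350 Ω
I = V/|Z| = 30/6350 = 4.73 mA

4.73 mA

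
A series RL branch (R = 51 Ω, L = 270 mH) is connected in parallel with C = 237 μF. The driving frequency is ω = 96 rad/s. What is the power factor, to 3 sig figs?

X_L = ωL = 25.9 Ω
X_C = 1/(ωC) = 44.0 Ω
Branch 1 (R+jX_L): Z₁ = 51.0 + j25.9 Ω, |Z₁| = 57.2 Ω
Branch 2 (−jX_C): Z₂ = −j44.0 Ω
Parallel: Z = Z₁Z₂/(Z₁+Z₂), |Z| = 46.5 Ω, ∠Z = -43.6°
cos φ = cos(-43.6°) = 0.724

0.724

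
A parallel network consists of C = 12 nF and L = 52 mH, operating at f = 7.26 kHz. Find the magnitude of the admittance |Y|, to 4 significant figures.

125.8 μS

ω = 2πf = 45620 rad/s
X_L = ωL = 2372 Ω
X_C = 1/(ωC) = 1827 Ω
Parallel: admittances add. Y = 1/(jωL) + jωC
Y = (0 + j0.0001258) S
|Y| = 0.0001258 S → |Z| = 1/|Y| = 7948 Ω, ∠Z = −∠Y = -90.00°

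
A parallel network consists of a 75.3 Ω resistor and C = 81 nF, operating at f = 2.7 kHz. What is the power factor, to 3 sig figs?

ω = 2πf = 16960 rad/s
X_C = 1/(ωC) = 728 Ω
Parallel: admittances add. Y = 1/R + jωC
Y = (0.0133 + j0.00137) S
|Y| = 0.0134 S → |Z| = 1/|Y| = 74.9 Ω, ∠Z = −∠Y = -5.91°
cos φ = cos(-5.91°) = 0.995

0.995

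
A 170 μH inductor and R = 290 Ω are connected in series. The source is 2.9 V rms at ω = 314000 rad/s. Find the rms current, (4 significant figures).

X_L = ωL = 53.38 Ω
Z = 290.0 + j53.38 Ω
|Z| = √(290.0² + 53.38²) = 294.9 Ω
I = V/|Z| = 2.9/294.9 = 9.835 mA

9.835 mA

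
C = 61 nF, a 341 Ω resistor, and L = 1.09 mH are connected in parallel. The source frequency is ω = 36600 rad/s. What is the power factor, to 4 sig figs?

0.1274

X_L = ωL = 39.89 Ω
X_C = 1/(ωC) = 447.9 Ω
Parallel: admittances add. Y = 1/R + 1/(jωL) + jωC
Y = (0.002933 − j0.02283) S
|Y| = 0.02302 S → |Z| = 1/|Y| = 43.44 Ω, ∠Z = −∠Y = 82.68°
cos φ = cos(82.68°) = 0.1274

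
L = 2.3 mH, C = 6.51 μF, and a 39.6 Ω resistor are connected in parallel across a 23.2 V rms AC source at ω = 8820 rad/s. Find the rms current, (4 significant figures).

615.4 mA

X_L = ωL = 20.29 Ω
X_C = 1/(ωC) = 17.42 Ω
Parallel: admittances add. Y = 1/R + 1/(jωL) + jωC
Y = (0.02525 + j0.008123) S
|Y| = 0.02653 S → |Z| = 1/|Y| = 37.70 Ω, ∠Z = −∠Y = -17.83°
I = V/|Z| = 23.2/37.70 = 615.4 mA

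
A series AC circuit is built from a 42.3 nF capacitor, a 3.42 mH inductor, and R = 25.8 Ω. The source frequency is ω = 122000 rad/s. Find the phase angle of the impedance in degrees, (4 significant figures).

X_L = ωL = 417.2 Ω
X_C = 1/(ωC) = 193.8 Ω
Net reactance X = X_L − X_C = 223.5 Ω
Z = 25.80 + j223.5 Ω
|Z| = √(25.80² + 223.5²) = 224.9 Ω
∠Z = arctan(223.5/25.80) = 83.41°

83.41°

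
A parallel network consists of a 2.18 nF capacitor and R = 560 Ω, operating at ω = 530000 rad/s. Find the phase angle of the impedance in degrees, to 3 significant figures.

X_C = 1/(ωC) = 866 Ω
Parallel: admittances add. Y = 1/R + jωC
Y = (0.00179 + j0.00116) S
|Y| = 0.00213 S → |Z| = 1/|Y| = 470 Ω, ∠Z = −∠Y = -32.9°

-32.9°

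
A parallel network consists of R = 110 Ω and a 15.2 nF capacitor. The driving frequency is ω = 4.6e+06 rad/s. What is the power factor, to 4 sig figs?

0.1289

X_C = 1/(ωC) = 14.30 Ω
Parallel: admittances add. Y = 1/R + jωC
Y = (0.009091 + j0.06992) S
|Y| = 0.07051 S → |Z| = 1/|Y| = 14.18 Ω, ∠Z = −∠Y = -82.59°
cos φ = cos(-82.59°) = 0.1289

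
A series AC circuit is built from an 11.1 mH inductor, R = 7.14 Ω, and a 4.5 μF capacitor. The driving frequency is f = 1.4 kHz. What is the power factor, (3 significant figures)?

ω = 2πf = 8796 rad/s
X_L = ωL = 97.6 Ω
X_C = 1/(ωC) = 25.3 Ω
Net reactance X = X_L − X_C = 72.4 Ω
Z = 7.14 + j72.4 Ω
|Z| = √(7.14² + 72.4²) = 72.7 Ω
∠Z = arctan(72.4/7.14) = 84.4°
cos φ = cos(84.4°) = 0.0982

0.0982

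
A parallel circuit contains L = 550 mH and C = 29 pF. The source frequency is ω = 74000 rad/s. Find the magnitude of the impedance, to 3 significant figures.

44600 Ω

X_L = ωL = 40700 Ω
X_C = 1/(ωC) = 466000 Ω
Parallel: admittances add. Y = 1/(jωL) + jωC
Y = (0 − j2.24e-05) S
|Y| = 2.24e-05 S → |Z| = 1/|Y| = 44600 Ω, ∠Z = −∠Y = 90.0°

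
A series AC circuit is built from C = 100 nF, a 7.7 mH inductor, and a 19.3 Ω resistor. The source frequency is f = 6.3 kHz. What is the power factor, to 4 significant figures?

ω = 2πf = 39580 rad/s
X_L = ωL = 304.8 Ω
X_C = 1/(ωC) = 252.6 Ω
Net reactance X = X_L − X_C = 52.17 Ω
Z = 19.30 + j52.17 Ω
|Z| = √(19.30² + 52.17²) = 55.63 Ω
∠Z = arctan(52.17/19.30) = 69.70°
cos φ = cos(69.70°) = 0.3470

0.3470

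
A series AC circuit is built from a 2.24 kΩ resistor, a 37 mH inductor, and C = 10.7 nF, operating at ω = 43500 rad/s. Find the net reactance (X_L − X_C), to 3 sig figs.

X_L = ωL = 1610 Ω
X_C = 1/(ωC) = 2150 Ω
X = 1610 − 2150 = -539 Ω

-539 Ω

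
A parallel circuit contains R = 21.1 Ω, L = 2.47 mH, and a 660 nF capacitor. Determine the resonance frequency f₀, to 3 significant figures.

3.94 kHz

ω₀ = 1/√(LC) = 1/√(0.00247 × 6.6e-07) = 24770 rad/s
f₀ = ω₀/(2π) = 3.94 kHz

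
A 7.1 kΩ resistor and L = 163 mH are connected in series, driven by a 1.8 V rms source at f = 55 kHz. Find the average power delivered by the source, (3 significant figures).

7.14 μW

ω = 2πf = 345600 rad/s
X_L = ωL = 56300 Ω
Z = 7100 + j56300 Ω
|Z| = √(7100² + 56300²) = 56800 Ω
∠Z = arctan(56300/7100) = 82.8°
I = V/|Z| = 31.7 μA
P = VI cos φ = 1.8 × 3.17e-05 × cos(82.8°) = 7.14 μW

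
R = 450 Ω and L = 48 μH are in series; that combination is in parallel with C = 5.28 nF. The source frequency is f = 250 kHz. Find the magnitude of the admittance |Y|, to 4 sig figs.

ω = 2πf = 1.571e+06 rad/s
X_L = ωL = 75.40 Ω
X_C = 1/(ωC) = 120.6 Ω
Branch 1 (R+jX_L): Z₁ = 450.0 + j75.40 Ω, |Z₁| = 456.3 Ω
Branch 2 (−jX_C): Z₂ = −j120.6 Ω
Parallel: Z = Z₁Z₂/(Z₁+Z₂), |Z| = 121.6 Ω, ∠Z = -74.76°
|Y| = 1/|Z| = 8.221 mS

8.221 mS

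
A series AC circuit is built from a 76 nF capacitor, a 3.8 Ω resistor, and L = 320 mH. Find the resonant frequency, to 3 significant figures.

ω₀ = 1/√(LC) = 1/√(0.32 × 7.6e-08) = 6412 rad/s
f₀ = ω₀/(2π) = 1.02 kHz

1.02 kHz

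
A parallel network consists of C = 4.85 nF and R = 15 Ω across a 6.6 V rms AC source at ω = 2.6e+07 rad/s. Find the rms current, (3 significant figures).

941 mA

X_C = 1/(ωC) = 7.93 Ω
Parallel: admittances add. Y = 1/R + jωC
Y = (0.0667 + j0.126) S
|Y| = 0.143 S → |Z| = 1/|Y| = 7.01 Ω, ∠Z = −∠Y = -62.1°
I = V/|Z| = 6.6/7.01 = 941 mA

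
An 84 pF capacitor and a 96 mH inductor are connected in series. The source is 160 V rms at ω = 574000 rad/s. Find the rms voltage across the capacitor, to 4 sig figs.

X_L = ωL = 55100 Ω
X_C = 1/(ωC) = 20740 Ω
Net reactance X = X_L − X_C = 34360 Ω
Z = j34360 Ω
|Z| = √(0² + 34360²) = 34360 Ω
I = V/|Z| = 4.656 mA
V_C = I·|Z_C| = 0.004656 × 20740 = 96.57 V

96.57 V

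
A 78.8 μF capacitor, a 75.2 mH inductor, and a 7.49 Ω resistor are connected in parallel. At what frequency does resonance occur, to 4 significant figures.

ω₀ = 1/√(LC) = 1/√(0.0752 × 7.88e-05) = 410.8 rad/s
f₀ = ω₀/(2π) = 65.38 Hz

65.38 Hz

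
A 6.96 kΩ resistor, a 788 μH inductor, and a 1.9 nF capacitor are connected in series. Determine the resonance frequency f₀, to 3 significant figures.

ω₀ = 1/√(LC) = 1/√(0.000788 × 1.9e-09) = 817300 rad/s
f₀ = ω₀/(2π) = 130 kHz

130 kHz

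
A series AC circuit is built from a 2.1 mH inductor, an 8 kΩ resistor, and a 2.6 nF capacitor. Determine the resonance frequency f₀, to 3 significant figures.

68.1 kHz

ω₀ = 1/√(LC) = 1/√(0.0021 × 2.6e-09) = 428000 rad/s
f₀ = ω₀/(2π) = 68.1 kHz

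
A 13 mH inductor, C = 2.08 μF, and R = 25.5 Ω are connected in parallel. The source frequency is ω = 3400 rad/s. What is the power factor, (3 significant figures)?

0.930

X_L = ωL = 44.2 Ω
X_C = 1/(ωC) = 141 Ω
Parallel: admittances add. Y = 1/R + 1/(jωL) + jωC
Y = (0.0392 − j0.0156) S
|Y| = 0.0422 S → |Z| = 1/|Y| = 23.7 Ω, ∠Z = −∠Y = 21.6°
cos φ = cos(21.6°) = 0.930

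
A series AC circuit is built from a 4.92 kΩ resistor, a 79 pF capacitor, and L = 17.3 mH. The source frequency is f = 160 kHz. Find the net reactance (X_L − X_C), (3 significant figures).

4800 Ω

ω = 2πf = 1.005e+06 rad/s
X_L = ωL = 17400 Ω
X_C = 1/(ωC) = 12600 Ω
X = 17400 − 12600 = 4800 Ω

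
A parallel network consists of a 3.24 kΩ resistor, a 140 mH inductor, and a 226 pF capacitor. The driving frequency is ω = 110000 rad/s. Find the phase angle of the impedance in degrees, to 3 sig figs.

X_L = ωL = 15400 Ω
X_C = 1/(ωC) = 40200 Ω
Parallel: admittances add. Y = 1/R + 1/(jωL) + jωC
Y = (0.000309 − j4.01e-05) S
|Y| = 0.000311 S → |Z| = 1/|Y| = 3210 Ω, ∠Z = −∠Y = 7.40°

7.40°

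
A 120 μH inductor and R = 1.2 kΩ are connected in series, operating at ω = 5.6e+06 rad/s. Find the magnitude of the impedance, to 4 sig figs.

1375 Ω

X_L = ωL = 672.0 Ω
Z = 1200 + j672.0 Ω
|Z| = √(1200² + 672.0²) = 1375 Ω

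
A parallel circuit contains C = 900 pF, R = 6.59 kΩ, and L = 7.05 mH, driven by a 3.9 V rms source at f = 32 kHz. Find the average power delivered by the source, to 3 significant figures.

ω = 2πf = 201100 rad/s
X_L = ωL = 1420 Ω
X_C = 1/(ωC) = 5530 Ω
Parallel: admittances add. Y = 1/R + 1/(jωL) + jωC
Y = (0.000152 − j0.000525) S
|Y| = 0.000546 S → |Z| = 1/|Y| = 1830 Ω, ∠Z = −∠Y = 73.9°
I = V/|Z| = 2.13 mA
P = VI cos φ = 3.9 × 0.00213 × cos(73.9°) = 2.31 mW

2.31 mW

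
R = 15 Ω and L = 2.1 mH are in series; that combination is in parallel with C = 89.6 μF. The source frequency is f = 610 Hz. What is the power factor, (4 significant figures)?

0.1618

ω = 2πf = 3833 rad/s
X_L = ωL = 8.049 Ω
X_C = 1/(ωC) = 2.912 Ω
Branch 1 (R+jX_L): Z₁ = 15.00 + j8.049 Ω, |Z₁| = 17.02 Ω
Branch 2 (−jX_C): Z₂ = −j2.912 Ω
Parallel: Z = Z₁Z₂/(Z₁+Z₂), |Z| = 3.126 Ω, ∠Z = -80.69°
cos φ = cos(-80.69°) = 0.1618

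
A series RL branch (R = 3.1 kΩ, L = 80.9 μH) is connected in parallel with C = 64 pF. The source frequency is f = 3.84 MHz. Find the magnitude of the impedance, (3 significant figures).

705 Ω

ω = 2πf = 2.413e+07 rad/s
X_L = ωL = 1950 Ω
X_C = 1/(ωC) = 648 Ω
Branch 1 (R+jX_L): Z₁ = 3100 + j1950 Ω, |Z₁| = 3660 Ω
Branch 2 (−jX_C): Z₂ = −j648 Ω
Parallel: Z = Z₁Z₂/(Z₁+Z₂), |Z| = 705 Ω, ∠Z = -80.6°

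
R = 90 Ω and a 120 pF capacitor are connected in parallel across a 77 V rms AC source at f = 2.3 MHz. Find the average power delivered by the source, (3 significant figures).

ω = 2πf = 1.445e+07 rad/s
X_C = 1/(ωC) = 577 Ω
Parallel: admittances add. Y = 1/R + jωC
Y = (0.0111 + j0.00173) S
|Y| = 0.0112 S → |Z| = 1/|Y| = 88.9 Ω, ∠Z = −∠Y = -8.87°
I = V/|Z| = 866 mA
P = VI cos φ = 77 × 0.866 × cos(-8.87°) = 65.9 W

65.9 W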